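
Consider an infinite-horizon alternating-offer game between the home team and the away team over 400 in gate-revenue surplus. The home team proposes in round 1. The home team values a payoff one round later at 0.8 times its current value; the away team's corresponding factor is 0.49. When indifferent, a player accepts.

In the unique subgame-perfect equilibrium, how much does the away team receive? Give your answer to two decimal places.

When the home team proposes, the away team accepts any offer worth at least 0.49 times what the away team would get by proposing next round; and vice versa.
This gives x = 400 − 0.49y and y = 400 − 0.8x, where x and y are each side's share when it proposes.
Hence (1 − 0.49·0.8)x = 400(1 − 0.49), i.e. 0.608·x = 204.
x ≈ 335.5263; the away team's share is 400 − x ≈ 64.4737.

64.47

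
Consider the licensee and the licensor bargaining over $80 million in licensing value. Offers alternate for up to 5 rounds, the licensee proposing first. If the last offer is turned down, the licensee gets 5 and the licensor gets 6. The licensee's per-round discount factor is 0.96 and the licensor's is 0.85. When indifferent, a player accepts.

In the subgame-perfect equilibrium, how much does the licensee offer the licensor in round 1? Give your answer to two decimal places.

Round 5 (the licensee proposes): the licensor gets 6 if talks fail, so the licensee offers 6 and keeps 74.
Round 4 (the licensor proposes): the licensee can get 74 next round, worth 0.96 × 74 = 71.04 now; the licensor offers that and keeps 8.96.
Round 3 (the licensee proposes): the licensor can get 8.96 next round, worth 0.85 × 8.96 = 7.616 now. The licensee offers 7.616 and keeps 80 − 7.616 = 72.384.
Round 2 (the licensor proposes): the licensee can get 72.384 next round, worth 0.96 × 72.384 = 69.48864 now, so the licensor offers 69.48864, keeping 10.51136.
Round 1 (the licensee proposes): the licensor can get 10.51136 next round, worth 0.85 × 10.51136 = 8.934656 now. The licensee offers 8.934656 and keeps 80 − 8.934656 = 71.065344.

8.93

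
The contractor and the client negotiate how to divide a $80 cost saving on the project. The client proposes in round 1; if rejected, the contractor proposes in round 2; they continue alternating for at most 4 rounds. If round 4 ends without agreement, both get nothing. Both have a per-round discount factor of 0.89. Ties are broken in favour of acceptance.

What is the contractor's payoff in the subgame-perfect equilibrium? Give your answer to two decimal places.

Round 4 (the contractor proposes): the client will accept anything ≥ 0, so the contractor offers 0 and keeps 80.
Round 3 (the client proposes): the contractor can get 80 next round, worth 0.89 × 80 = 71.2 now. The client offers 71.2 and keeps 80 − 71.2 = 8.8.
Round 2 (the contractor proposes): the client can get 8.8 next round, worth 0.89 × 8.8 = 7.832 now, so the contractor offers 7.832, keeping 72.168.
Round 1 (the client proposes): the contractor can get 72.168 next round, worth 0.89 × 72.168 = 64.22952 now. The client offers 64.22952 and keeps 80 − 64.22952 = 15.77048.

64.23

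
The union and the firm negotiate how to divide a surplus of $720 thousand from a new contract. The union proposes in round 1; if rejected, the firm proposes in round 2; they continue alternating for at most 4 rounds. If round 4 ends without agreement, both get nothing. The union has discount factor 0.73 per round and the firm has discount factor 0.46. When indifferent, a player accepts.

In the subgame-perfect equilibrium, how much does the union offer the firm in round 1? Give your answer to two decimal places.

Round 4 (the firm proposes): rejection yields 0 for the union; the firm offers 0 and keeps 720.
Round 3 (the union proposes): the firm can get 720 next round, worth 0.46 × 720 = 331.2 now, so the union offers 331.2, keeping 388.8.
Round 2 (the firm proposes): the union can get 388.8 next round, worth 0.73 × 388.8 = 283.824 now; the firm offers that and keeps 436.176.
Round 1 (the union proposes): the firm can get 436.176 next round, worth 0.46 × 436.176 = 200.64096 now. The union offers 200.64096 and keeps 720 − 200.64096 = 519.35904.

200.64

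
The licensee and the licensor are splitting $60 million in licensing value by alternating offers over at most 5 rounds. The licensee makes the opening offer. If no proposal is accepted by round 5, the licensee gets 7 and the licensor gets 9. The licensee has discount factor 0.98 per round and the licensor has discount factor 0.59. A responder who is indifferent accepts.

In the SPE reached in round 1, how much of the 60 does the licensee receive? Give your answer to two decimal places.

55.87

Round 5 (the licensee proposes): the licensor gets 9 if talks fail, so the licensee offers 9 and keeps 51.
Round 4 (the licensor proposes): the licensee can get 51 next round, worth 0.98 × 51 = 49.98 now. The licensor offers 49.98 and keeps 60 − 49.98 = 10.02.
Round 3 (the licensee proposes): the licensor can get 10.02 next round, worth 0.59 × 10.02 = 5.9118 now, so the licensee offers 5.9118, keeping 54.0882.
Round 2 (the licensor proposes): the licensee can get 54.0882 next round, worth 0.98 × 54.0882 = 53.006436 now; the licensor offers that and keeps 6.993564.
Round 1 (the licensee proposes): the licensor can get 6.993564 next round, worth 0.59 × 6.993564 = 4.12620276 now, so the licensee offers 4.12620276, keeping 55.87379724.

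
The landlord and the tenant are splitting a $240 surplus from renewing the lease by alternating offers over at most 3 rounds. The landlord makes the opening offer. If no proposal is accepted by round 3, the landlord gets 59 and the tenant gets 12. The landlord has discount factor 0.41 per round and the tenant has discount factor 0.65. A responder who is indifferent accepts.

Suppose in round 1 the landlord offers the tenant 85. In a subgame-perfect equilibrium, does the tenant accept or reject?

Round 3 (the landlord proposes): the tenant gets 12 if talks fail, so the landlord offers 12 and keeps 228.
Round 2 (the tenant proposes): the landlord can get 228 next round, worth 0.41 × 228 = 93.48 now, so the tenant offers 93.48, keeping 146.52.
So by rejecting in round 1, the tenant gets 146.52 next round, worth 0.65 × 146.52 = 95.238 now.
Offer 85 < 95.238, so the tenant rejects.

Reject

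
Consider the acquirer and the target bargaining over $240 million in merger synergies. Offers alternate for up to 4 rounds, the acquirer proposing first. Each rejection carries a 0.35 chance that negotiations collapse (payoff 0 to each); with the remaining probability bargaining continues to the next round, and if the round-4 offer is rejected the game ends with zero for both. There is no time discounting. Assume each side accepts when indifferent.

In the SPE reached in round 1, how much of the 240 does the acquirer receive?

By backward induction:
Round 4 (the target proposes): the acquirer will accept anything ≥ 0, so the target offers 0 and keeps 240.
Round 3 (the acquirer proposes): rejecting gives the target an expected 0.65 × 240 = 156, so the acquirer offers 156, keeping 84.
Round 2 (the target proposes): rejecting gives the acquirer an expected 0.65 × 84 = 54.6. The target offers 54.6 and keeps 240 − 54.6 = 185.4.
Round 1 (the acquirer proposes): rejecting gives the target an expected 0.65 × 185.4 = 120.51; the acquirer offers that and keeps 119.49.

119.49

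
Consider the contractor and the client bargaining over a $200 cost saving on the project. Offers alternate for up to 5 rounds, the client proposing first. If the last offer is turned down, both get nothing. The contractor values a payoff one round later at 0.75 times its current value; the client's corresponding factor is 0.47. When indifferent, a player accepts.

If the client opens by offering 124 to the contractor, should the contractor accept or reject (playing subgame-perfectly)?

Accept

Work out the contractor's continuation value if the offer is rejected.
Round 5 (the client proposes): rejection yields 0 for the contractor; the client offers 0 and keeps 200.
Round 4 (the contractor proposes): the client can get 200 next round, worth 0.47 × 200 = 94 now. The contractor offers 94 and keeps 200 − 94 = 106.
Round 3 (the client proposes): the contractor can get 106 next round, worth 0.75 × 106 = 79.5 now, so the client offers 79.5, keeping 120.5.
Round 2 (the contractor proposes): the client can get 120.5 next round, worth 0.47 × 120.5 = 56.635 now. The contractor offers 56.635 and keeps 200 − 56.635 = 143.365.
So by rejecting in round 1, the contractor gets 143.365 next round, worth 0.75 × 143.365 = 107.52375 now.
Offer 124 ≥ 107.52375, so the contractor accepts.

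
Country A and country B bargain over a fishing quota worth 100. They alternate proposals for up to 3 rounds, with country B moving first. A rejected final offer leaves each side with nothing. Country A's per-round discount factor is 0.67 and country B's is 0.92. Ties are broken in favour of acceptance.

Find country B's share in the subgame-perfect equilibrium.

94.64

Solve by backward induction from round 3.
Round 3 (country B proposes): country A will accept anything ≥ 0, so country B offers 0 and keeps 100.
Round 2 (country A proposes): country B can get 100 next round, worth 0.92 × 100 = 92 now. Country A offers 92 and keeps 100 − 92 = 8.
Round 1 (country B proposes): country A can get 8 next round, worth 0.67 × 8 = 5.36 now, so country B offers 5.36, keeping 94.64.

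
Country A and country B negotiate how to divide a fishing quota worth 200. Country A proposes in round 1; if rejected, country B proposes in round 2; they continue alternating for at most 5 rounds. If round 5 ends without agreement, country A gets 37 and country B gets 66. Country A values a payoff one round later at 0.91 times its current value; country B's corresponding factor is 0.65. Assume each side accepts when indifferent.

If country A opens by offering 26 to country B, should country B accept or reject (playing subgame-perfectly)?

Reject

Round 5 (country A proposes): country B gets 66 if talks fail, so country A offers 66 and keeps 134.
Round 4 (country B proposes): country A can get 134 next round, worth 0.91 × 134 = 121.94 now, so country B offers 121.94, keeping 78.06.
Round 3 (country A proposes): country B can get 78.06 next round, worth 0.65 × 78.06 = 50.739 now. Country A offers 50.739 and keeps 200 − 50.739 = 149.261.
Round 2 (country B proposes): country A can get 149.261 next round, worth 0.91 × 149.261 = 135.82751 now, so country B offers 135.82751, keeping 64.17249.
So by rejecting in round 1, country B gets 64.17249 next round, worth 0.65 × 64.17249 = 41.7121185 now.
Offer 26 < 41.7121185, so country B rejects.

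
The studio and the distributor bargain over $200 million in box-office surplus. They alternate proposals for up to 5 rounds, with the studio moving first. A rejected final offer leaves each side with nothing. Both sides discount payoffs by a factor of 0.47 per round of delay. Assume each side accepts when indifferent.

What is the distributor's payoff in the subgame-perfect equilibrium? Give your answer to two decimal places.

Solve by backward induction from round 5.
Round 5 (the studio proposes): the distributor will accept anything ≥ 0, so the studio offers 0 and keeps 200.
Round 4 (the distributor proposes): the studio can get 200 next round, worth 0.47 × 200 = 94 now; the distributor offers that and keeps 106.
Round 3 (the studio proposes): the distributor can get 106 next round, worth 0.47 × 106 = 49.82 now; the studio offers that and keeps 150.18.
Round 2 (the distributor proposes): the studio can get 150.18 next round, worth 0.47 × 150.18 = 70.5846 now. The distributor offers 70.5846 and keeps 200 − 70.5846 = 129.4154.
Round 1 (the studio proposes): the distributor can get 129.4154 next round, worth 0.47 × 129.4154 = 60.825238 now; the studio offers that and keeps 139.174762.

60.83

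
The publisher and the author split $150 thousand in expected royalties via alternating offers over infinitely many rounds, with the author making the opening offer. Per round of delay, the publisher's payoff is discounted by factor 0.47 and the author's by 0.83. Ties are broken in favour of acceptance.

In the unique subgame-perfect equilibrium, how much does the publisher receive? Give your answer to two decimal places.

19.65

When the author proposes, the publisher accepts any offer worth at least 0.47 times what the publisher would get by proposing next round; and vice versa.
This gives x = 150 − 0.47y and y = 150 − 0.83x, where x and y are each side's share when it proposes.
Hence (1 − 0.47·0.83)x = 150(1 − 0.47), i.e. 0.6099·x = 79.5.
x ≈ 130.3492; the publisher's share is 150 − x ≈ 19.6508.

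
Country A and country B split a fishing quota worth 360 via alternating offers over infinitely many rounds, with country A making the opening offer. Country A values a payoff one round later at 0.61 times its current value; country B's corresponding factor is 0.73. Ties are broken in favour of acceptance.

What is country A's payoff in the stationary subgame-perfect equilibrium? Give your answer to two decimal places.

175.23

Let x be country A's share when country A proposes and y be country B's share when country B proposes.
Country B accepts iff offered ≥ 0.73·y, so x = 360 − 0.73y. Symmetrically y = 360 − 0.61x.
Substituting: x = 360 − 0.73(360 − 0.61x), giving x(1 − 0.61·0.73) = 360(1 − 0.73).
So x = 360 × 0.27 / 0.5547 ≈ 175.2299, and country B receives 360 − x ≈ 184.7701.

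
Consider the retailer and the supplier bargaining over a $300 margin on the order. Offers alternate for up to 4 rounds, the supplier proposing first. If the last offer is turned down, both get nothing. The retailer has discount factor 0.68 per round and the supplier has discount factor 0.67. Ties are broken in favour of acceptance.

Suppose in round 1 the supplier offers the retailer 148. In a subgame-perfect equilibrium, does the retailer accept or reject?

Reject

Round 4 (the retailer proposes): rejection yields 0 for the supplier; the retailer offers 0 and keeps 300.
Round 3 (the supplier proposes): the retailer can get 300 next round, worth 0.68 × 300 = 204 now, so the supplier offers 204, keeping 96.
Round 2 (the retailer proposes): the supplier can get 96 next round, worth 0.67 × 96 = 64.32 now, so the retailer offers 64.32, keeping 235.68.
So by rejecting in round 1, the retailer gets 235.68 next round, worth 0.68 × 235.68 = 160.2624 now.
Offer 148 < 160.2624, so the retailer rejects.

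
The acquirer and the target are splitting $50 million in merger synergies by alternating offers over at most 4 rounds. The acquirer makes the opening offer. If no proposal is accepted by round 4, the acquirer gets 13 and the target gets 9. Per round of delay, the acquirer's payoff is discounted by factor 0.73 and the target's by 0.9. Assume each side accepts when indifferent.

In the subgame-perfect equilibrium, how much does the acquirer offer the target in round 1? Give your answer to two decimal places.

Round 4 (the target proposes): the acquirer gets 13 if talks fail, so the target offers 13 and keeps 37.
Round 3 (the acquirer proposes): the target can get 37 next round, worth 0.9 × 37 = 33.3 now; the acquirer offers that and keeps 16.7.
Round 2 (the target proposes): the acquirer can get 16.7 next round, worth 0.73 × 16.7 = 12.191 now; the target offers that and keeps 37.809.
Round 1 (the acquirer proposes): the target can get 37.809 next round, worth 0.9 × 37.809 = 34.0281 now, so the acquirer offers 34.0281, keeping 15.9719.

34.03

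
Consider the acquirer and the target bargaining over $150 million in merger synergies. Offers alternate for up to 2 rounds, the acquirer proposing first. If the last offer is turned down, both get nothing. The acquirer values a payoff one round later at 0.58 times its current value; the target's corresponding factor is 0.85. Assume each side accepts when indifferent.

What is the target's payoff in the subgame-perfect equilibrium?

Round 2 (the target proposes): rejection yields 0 for the acquirer; the target offers 0 and keeps 150.
Round 1 (the acquirer proposes): the target can get 150 next round, worth 0.85 × 150 = 127.5 now; the acquirer offers that and keeps 22.5.

127.5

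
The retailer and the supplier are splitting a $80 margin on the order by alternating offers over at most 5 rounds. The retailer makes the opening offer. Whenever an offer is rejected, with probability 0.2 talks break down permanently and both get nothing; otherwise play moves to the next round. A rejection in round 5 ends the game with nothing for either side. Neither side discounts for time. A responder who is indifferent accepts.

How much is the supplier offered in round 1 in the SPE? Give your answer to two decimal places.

20.99

By backward induction:
Round 5 (the retailer proposes): rejection yields 0 for the supplier; the retailer offers 0 and keeps 80.
Round 4 (the supplier proposes): rejecting gives the retailer an expected 0.8 × 80 = 64; the supplier offers that and keeps 16.
Round 3 (the retailer proposes): rejecting gives the supplier an expected 0.8 × 16 = 12.8; the retailer offers that and keeps 67.2.
Round 2 (the supplier proposes): rejecting gives the retailer an expected 0.8 × 67.2 = 53.76, so the supplier offers 53.76, keeping 26.24.
Round 1 (the retailer proposes): rejecting gives the supplier an expected 0.8 × 26.24 = 20.992. The retailer offers 20.992 and keeps 80 − 20.992 = 59.008.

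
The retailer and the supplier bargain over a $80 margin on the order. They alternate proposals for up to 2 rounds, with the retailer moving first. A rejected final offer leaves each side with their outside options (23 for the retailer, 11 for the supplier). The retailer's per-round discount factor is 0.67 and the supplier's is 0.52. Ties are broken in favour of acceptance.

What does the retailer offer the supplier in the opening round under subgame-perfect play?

29.64

By backward induction:
Round 2 (the supplier proposes): the retailer gets 23 if talks fail, so the supplier offers 23 and keeps 57.
Round 1 (the retailer proposes): the supplier can get 57 next round, worth 0.52 × 57 = 29.64 now. The retailer offers 29.64 and keeps 80 − 29.64 = 50.36.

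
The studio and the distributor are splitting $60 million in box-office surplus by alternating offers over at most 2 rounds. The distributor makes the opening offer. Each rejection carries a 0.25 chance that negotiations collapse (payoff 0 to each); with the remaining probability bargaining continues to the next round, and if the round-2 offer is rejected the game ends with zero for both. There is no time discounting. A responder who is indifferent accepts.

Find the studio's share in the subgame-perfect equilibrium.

45

Round 2 (the studio proposes): the distributor will accept anything ≥ 0, so the studio offers 0 and keeps 60.
Round 1 (the distributor proposes): rejecting gives the studio an expected 0.75 × 60 = 45; the distributor offers that and keeps 15.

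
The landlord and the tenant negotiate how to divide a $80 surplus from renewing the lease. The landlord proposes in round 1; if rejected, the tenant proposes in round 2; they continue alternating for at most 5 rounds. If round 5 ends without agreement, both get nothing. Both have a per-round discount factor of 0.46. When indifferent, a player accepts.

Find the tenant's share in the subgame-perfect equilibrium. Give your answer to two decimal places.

Round 5 (the landlord proposes): the tenant will accept anything ≥ 0, so the landlord offers 0 and keeps 80.
Round 4 (the tenant proposes): the landlord can get 80 next round, worth 0.46 × 80 = 36.8 now. The tenant offers 36.8 and keeps 80 − 36.8 = 43.2.
Round 3 (the landlord proposes): the tenant can get 43.2 next round, worth 0.46 × 43.2 = 19.872 now. The landlord offers 19.872 and keeps 80 − 19.872 = 60.128.
Round 2 (the tenant proposes): the landlord can get 60.128 next round, worth 0.46 × 60.128 = 27.65888 now; the tenant offers that and keeps 52.34112.
Round 1 (the landlord proposes): the tenant can get 52.34112 next round, worth 0.46 × 52.34112 = 24.0769152 now, so the landlord offers 24.0769152, keeping 55.9230848.

24.08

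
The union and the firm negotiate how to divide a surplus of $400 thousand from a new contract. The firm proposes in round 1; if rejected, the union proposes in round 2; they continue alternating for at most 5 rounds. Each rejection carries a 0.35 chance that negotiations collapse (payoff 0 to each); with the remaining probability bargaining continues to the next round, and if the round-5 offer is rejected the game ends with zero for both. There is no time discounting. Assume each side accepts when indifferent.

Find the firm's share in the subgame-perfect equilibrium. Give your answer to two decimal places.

270.55

Round 5 (the firm proposes): rejection yields 0 for the union; the firm offers 0 and keeps 400.
Round 4 (the union proposes): rejecting gives the firm an expected 0.65 × 400 = 260, so the union offers 260, keeping 140.
Round 3 (the firm proposes): rejecting gives the union an expected 0.65 × 140 = 91; the firm offers that and keeps 309.
Round 2 (the union proposes): rejecting gives the firm an expected 0.65 × 309 = 200.85, so the union offers 200.85, keeping 199.15.
Round 1 (the firm proposes): rejecting gives the union an expected 0.65 × 199.15 = 129.4475. The firm offers 129.4475 and keeps 400 − 129.4475 = 270.5525.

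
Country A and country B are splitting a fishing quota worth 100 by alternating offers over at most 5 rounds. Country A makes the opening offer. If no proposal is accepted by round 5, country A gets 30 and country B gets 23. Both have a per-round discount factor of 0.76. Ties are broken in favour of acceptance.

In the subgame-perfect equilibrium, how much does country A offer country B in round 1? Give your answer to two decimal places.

36.45

Work backward from the last round.
Round 5 (country A proposes): country B gets 23 if talks fail, so country A offers 23 and keeps 77.
Round 4 (country B proposes): country A can get 77 next round, worth 0.76 × 77 = 58.52 now, so country B offers 58.52, keeping 41.48.
Round 3 (country A proposes): country B can get 41.48 next round, worth 0.76 × 41.48 = 31.5248 now. Country A offers 31.5248 and keeps 100 − 31.5248 = 68.4752.
Round 2 (country B proposes): country A can get 68.4752 next round, worth 0.76 × 68.4752 = 52.041152 now; country B offers that and keeps 47.958848.
Round 1 (country A proposes): country B can get 47.958848 next round, worth 0.76 × 47.958848 = 36.44872448 now; country A offers that and keeps 63.55127552.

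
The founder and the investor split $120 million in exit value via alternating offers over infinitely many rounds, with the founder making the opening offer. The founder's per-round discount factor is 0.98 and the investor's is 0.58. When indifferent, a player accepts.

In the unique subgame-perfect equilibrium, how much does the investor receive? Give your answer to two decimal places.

3.23

In a stationary SPE each proposer offers the other exactly their discounted continuation value.
If the founder keeps x when proposing and the investor keeps y when proposing, then x = 120 − 0.58y and y = 120 − 0.98x.
Solving: x = 120(1 − 0.58) / (1 − 0.98·0.58) = 50.4 / 0.4316 ≈ 116.7748.
The investor gets 120 − 116.7748 ≈ 3.2252.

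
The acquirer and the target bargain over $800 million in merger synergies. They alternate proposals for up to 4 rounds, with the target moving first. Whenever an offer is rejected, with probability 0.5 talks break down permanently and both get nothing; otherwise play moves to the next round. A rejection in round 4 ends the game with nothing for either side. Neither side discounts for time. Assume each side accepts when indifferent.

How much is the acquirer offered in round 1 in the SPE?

300

Round 4 (the acquirer proposes): rejection yields 0 for the target; the acquirer offers 0 and keeps 800.
Round 3 (the target proposes): rejecting gives the acquirer an expected 0.5 × 800 = 400, so the target offers 400, keeping 400.
Round 2 (the acquirer proposes): rejecting gives the target an expected 0.5 × 400 = 200. The acquirer offers 200 and keeps 800 − 200 = 600.
Round 1 (the target proposes): rejecting gives the acquirer an expected 0.5 × 600 = 300, so the target offers 300, keeping 500.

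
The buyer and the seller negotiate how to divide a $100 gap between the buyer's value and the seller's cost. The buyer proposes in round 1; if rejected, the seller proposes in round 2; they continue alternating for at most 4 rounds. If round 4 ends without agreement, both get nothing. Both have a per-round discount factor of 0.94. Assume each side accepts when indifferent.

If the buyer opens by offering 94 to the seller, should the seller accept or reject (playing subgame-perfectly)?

Work out the seller's continuation value if the offer is rejected.
Round 4 (the seller proposes): the buyer will accept anything ≥ 0, so the seller offers 0 and keeps 100.
Round 3 (the buyer proposes): the seller can get 100 next round, worth 0.94 × 100 = 94 now. The buyer offers 94 and keeps 100 − 94 = 6.
Round 2 (the seller proposes): the buyer can get 6 next round, worth 0.94 × 6 = 5.64 now. The seller offers 5.64 and keeps 100 − 5.64 = 94.36.
So by rejecting in round 1, the seller gets 94.36 next round, worth 0.94 × 94.36 = 88.6984 now.
Offer 94 ≥ 88.6984, so the seller accepts.

Accept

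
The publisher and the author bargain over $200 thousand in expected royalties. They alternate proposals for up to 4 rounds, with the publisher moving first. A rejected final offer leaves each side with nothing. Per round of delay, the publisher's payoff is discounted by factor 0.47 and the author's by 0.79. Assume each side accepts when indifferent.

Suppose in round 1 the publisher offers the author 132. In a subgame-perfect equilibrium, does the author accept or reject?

Reject

Round 4 (the author proposes): the publisher will accept anything ≥ 0, so the author offers 0 and keeps 200.
Round 3 (the publisher proposes): the author can get 200 next round, worth 0.79 × 200 = 158 now; the publisher offers that and keeps 42.
Round 2 (the author proposes): the publisher can get 42 next round, worth 0.47 × 42 = 19.74 now. The author offers 19.74 and keeps 200 − 19.74 = 180.26.
So by rejecting in round 1, the author gets 180.26 next round, worth 0.79 × 180.26 = 142.4054 now.
Offer 132 < 142.4054, so the author rejects.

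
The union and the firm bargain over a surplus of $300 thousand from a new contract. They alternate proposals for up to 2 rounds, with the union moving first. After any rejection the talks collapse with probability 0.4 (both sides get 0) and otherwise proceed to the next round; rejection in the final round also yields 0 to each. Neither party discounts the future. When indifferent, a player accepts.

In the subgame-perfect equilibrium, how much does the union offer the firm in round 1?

By backward induction:
Round 2 (the firm proposes): rejection yields 0 for the union; the firm offers 0 and keeps 300.
Round 1 (the union proposes): rejecting gives the firm an expected 0.6 × 300 = 180; the union offers that and keeps 120.

180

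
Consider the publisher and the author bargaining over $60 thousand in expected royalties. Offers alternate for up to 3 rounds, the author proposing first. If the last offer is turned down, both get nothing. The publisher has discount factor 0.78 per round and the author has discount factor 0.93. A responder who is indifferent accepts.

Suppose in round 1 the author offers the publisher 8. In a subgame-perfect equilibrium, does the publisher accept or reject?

Round 3 (the author proposes): the publisher will accept anything ≥ 0, so the author offers 0 and keeps 60.
Round 2 (the publisher proposes): the author can get 60 next round, worth 0.93 × 60 = 55.8 now. The publisher offers 55.8 and keeps 60 − 55.8 = 4.2.
So by rejecting in round 1, the publisher gets 4.2 next round, worth 0.78 × 4.2 = 3.276 now.
Offer 8 ≥ 3.276, so the publisher accepts.

Accept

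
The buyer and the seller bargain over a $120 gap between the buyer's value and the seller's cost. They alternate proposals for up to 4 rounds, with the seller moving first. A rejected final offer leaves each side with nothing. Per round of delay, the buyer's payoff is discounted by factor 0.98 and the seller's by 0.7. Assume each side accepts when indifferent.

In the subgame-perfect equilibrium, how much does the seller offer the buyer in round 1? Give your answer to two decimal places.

Round 4 (the buyer proposes): rejection yields 0 for the seller; the buyer offers 0 and keeps 120.
Round 3 (the seller proposes): the buyer can get 120 next round, worth 0.98 × 120 = 117.6 now. The seller offers 117.6 and keeps 120 − 117.6 = 2.4.
Round 2 (the buyer proposes): the seller can get 2.4 next round, worth 0.7 × 2.4 = 1.68 now. The buyer offers 1.68 and keeps 120 − 1.68 = 118.32.
Round 1 (the seller proposes): the buyer can get 118.32 next round, worth 0.98 × 118.32 = 115.9536 now; the seller offers that and keeps 4.0464.

115.95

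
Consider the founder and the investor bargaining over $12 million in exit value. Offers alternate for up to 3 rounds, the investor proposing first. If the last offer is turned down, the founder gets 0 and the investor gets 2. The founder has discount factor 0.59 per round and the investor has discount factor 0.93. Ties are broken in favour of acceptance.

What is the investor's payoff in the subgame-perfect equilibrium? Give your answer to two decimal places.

11.50

Round 3 (the investor proposes): rejection yields 0 for the founder; the investor offers 0 and keeps 12.
Round 2 (the founder proposes): the investor can get 12 next round, worth 0.93 × 12 = 11.16 now; the founder offers that and keeps 0.84.
Round 1 (the investor proposes): the founder can get 0.84 next round, worth 0.59 × 0.84 = 0.4956 now; the investor offers that and keeps 11.5044.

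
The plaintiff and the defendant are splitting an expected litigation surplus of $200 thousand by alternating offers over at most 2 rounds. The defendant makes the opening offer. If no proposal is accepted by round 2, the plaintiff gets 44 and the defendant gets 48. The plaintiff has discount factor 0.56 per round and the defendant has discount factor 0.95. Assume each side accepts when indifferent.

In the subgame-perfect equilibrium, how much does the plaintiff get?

Work backward from the last round.
Round 2 (the plaintiff proposes): the defendant gets 48 if talks fail, so the plaintiff offers 48 and keeps 152.
Round 1 (the defendant proposes): the plaintiff can get 152 next round, worth 0.56 × 152 = 85.12 now, so the defendant offers 85.12, keeping 114.88.

85.12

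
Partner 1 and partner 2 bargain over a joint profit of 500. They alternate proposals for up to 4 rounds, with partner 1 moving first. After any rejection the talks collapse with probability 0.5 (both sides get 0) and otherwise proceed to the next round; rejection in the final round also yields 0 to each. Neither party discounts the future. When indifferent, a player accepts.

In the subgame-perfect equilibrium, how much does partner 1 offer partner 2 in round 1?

Round 4 (partner 2 proposes): partner 1 will accept anything ≥ 0, so partner 2 offers 0 and keeps 500.
Round 3 (partner 1 proposes): rejecting gives partner 2 an expected 0.5 × 500 = 250; partner 1 offers that and keeps 250.
Round 2 (partner 2 proposes): rejecting gives partner 1 an expected 0.5 × 250 = 125, so partner 2 offers 125, keeping 375.
Round 1 (partner 1 proposes): rejecting gives partner 2 an expected 0.5 × 375 = 187.5, so partner 1 offers 187.5, keeping 312.5.

187.5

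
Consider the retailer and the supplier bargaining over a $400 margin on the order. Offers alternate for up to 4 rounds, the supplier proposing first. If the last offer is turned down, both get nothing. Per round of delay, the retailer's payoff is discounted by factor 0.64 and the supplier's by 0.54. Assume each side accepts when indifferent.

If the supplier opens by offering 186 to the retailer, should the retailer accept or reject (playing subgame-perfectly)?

Reject

Work out the retailer's continuation value if the offer is rejected.
Round 4 (the retailer proposes): the supplier will accept anything ≥ 0, so the retailer offers 0 and keeps 400.
Round 3 (the supplier proposes): the retailer can get 400 next round, worth 0.64 × 400 = 256 now, so the supplier offers 256, keeping 144.
Round 2 (the retailer proposes): the supplier can get 144 next round, worth 0.54 × 144 = 77.76 now; the retailer offers that and keeps 322.24.
So by rejecting in round 1, the retailer gets 322.24 next round, worth 0.64 × 322.24 = 206.2336 now.
Offer 186 < 206.2336, so the retailer rejects.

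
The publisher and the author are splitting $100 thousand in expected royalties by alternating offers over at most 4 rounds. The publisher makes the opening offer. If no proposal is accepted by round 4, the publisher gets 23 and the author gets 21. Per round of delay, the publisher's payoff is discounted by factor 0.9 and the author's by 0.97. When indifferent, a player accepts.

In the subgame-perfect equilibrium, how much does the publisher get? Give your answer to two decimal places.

25.10

Work backward from the last round.
Round 4 (the author proposes): the publisher gets 23 if talks fail, so the author offers 23 and keeps 77.
Round 3 (the publisher proposes): the author can get 77 next round, worth 0.97 × 77 = 74.69 now; the publisher offers that and keeps 25.31.
Round 2 (the author proposes): the publisher can get 25.31 next round, worth 0.9 × 25.31 = 22.779 now, so the author offers 22.779, keeping 77.221.
Round 1 (the publisher proposes): the author can get 77.221 next round, worth 0.97 × 77.221 = 74.90437 now, so the publisher offers 74.90437, keeping 25.09563.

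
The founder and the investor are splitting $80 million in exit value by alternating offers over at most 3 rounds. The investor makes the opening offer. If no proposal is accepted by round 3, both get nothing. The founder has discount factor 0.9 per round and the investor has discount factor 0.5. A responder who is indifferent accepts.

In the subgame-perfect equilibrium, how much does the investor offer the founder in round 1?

Round 3 (the investor proposes): rejection yields 0 for the founder; the investor offers 0 and keeps 80.
Round 2 (the founder proposes): the investor can get 80 next round, worth 0.5 × 80 = 40 now; the founder offers that and keeps 40.
Round 1 (the investor proposes): the founder can get 40 next round, worth 0.9 × 40 = 36 now; the investor offers that and keeps 44.

36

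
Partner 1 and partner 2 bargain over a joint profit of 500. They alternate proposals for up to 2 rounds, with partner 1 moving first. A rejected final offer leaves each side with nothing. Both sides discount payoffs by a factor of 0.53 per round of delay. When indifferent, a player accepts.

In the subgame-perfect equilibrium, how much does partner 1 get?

Round 2 (partner 2 proposes): partner 1 will accept anything ≥ 0, so partner 2 offers 0 and keeps 500.
Round 1 (partner 1 proposes): partner 2 can get 500 next round, worth 0.53 × 500 = 265 now. Partner 1 offers 265 and keeps 500 − 265 = 235.

235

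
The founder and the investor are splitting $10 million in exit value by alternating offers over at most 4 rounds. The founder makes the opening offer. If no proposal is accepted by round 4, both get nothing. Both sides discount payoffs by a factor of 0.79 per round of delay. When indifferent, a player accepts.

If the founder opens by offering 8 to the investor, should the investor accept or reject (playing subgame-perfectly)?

Round 4 (the investor proposes): rejection yields 0 for the founder; the investor offers 0 and keeps 10.
Round 3 (the founder proposes): the investor can get 10 next round, worth 0.79 × 10 = 7.9 now. The founder offers 7.9 and keeps 10 − 7.9 = 2.1.
Round 2 (the investor proposes): the founder can get 2.1 next round, worth 0.79 × 2.1 = 1.659 now, so the investor offers 1.659, keeping 8.341.
So by rejecting in round 1, the investor gets 8.341 next round, worth 0.79 × 8.341 = 6.58939 now.
Offer 8 ≥ 6.58939, so the investor accepts.

Accept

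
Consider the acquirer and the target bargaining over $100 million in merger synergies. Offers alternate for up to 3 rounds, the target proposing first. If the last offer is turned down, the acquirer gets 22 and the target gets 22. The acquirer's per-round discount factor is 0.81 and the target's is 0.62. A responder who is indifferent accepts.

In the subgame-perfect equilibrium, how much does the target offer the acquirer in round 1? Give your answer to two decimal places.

Round 3 (the target proposes): the acquirer gets 22 if talks fail, so the target offers 22 and keeps 78.
Round 2 (the acquirer proposes): the target can get 78 next round, worth 0.62 × 78 = 48.36 now; the acquirer offers that and keeps 51.64.
Round 1 (the target proposes): the acquirer can get 51.64 next round, worth 0.81 × 51.64 = 41.8284 now, so the target offers 41.8284, keeping 58.1716.

41.83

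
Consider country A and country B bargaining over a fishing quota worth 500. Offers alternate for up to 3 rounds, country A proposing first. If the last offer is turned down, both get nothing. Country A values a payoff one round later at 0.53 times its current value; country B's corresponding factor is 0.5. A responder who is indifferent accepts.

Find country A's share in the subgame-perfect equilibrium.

Round 3 (country A proposes): rejection yields 0 for country B; country A offers 0 and keeps 500.
Round 2 (country B proposes): country A can get 500 next round, worth 0.53 × 500 = 265 now; country B offers that and keeps 235.
Round 1 (country A proposes): country B can get 235 next round, worth 0.5 × 235 = 117.5 now, so country A offers 117.5, keeping 382.5.

382.5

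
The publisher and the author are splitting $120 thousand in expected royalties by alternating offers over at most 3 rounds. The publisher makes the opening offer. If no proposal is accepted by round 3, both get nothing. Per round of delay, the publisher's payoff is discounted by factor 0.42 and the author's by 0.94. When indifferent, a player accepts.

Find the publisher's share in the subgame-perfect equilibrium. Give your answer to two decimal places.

Round 3 (the publisher proposes): the author will accept anything ≥ 0, so the publisher offers 0 and keeps 120.
Round 2 (the author proposes): the publisher can get 120 next round, worth 0.42 × 120 = 50.4 now, so the author offers 50.4, keeping 69.6.
Round 1 (the publisher proposes): the author can get 69.6 next round, worth 0.94 × 69.6 = 65.424 now. The publisher offers 65.424 and keeps 120 − 65.424 = 54.576.

54.58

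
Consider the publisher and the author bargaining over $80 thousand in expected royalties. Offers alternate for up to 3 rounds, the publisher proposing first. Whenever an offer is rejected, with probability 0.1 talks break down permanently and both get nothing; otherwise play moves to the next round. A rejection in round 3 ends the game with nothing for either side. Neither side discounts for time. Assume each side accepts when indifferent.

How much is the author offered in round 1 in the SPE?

7.2

Round 3 (the publisher proposes): rejection yields 0 for the author; the publisher offers 0 and keeps 80.
Round 2 (the author proposes): rejecting gives the publisher an expected 0.9 × 80 = 72; the author offers that and keeps 8.
Round 1 (the publisher proposes): rejecting gives the author an expected 0.9 × 8 = 7.2, so the publisher offers 7.2, keeping 72.8.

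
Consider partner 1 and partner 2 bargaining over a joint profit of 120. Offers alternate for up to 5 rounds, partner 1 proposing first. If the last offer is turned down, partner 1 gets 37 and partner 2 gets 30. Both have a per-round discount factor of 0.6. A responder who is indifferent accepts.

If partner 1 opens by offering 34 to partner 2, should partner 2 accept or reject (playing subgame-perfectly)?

Reject

Round 5 (partner 1 proposes): partner 2 gets 30 if talks fail, so partner 1 offers 30 and keeps 90.
Round 4 (partner 2 proposes): partner 1 can get 90 next round, worth 0.6 × 90 = 54 now. Partner 2 offers 54 and keeps 120 − 54 = 66.
Round 3 (partner 1 proposes): partner 2 can get 66 next round, worth 0.6 × 66 = 39.6 now; partner 1 offers that and keeps 80.4.
Round 2 (partner 2 proposes): partner 1 can get 80.4 next round, worth 0.6 × 80.4 = 48.24 now, so partner 2 offers 48.24, keeping 71.76.
So by rejecting in round 1, partner 2 gets 71.76 next round, worth 0.6 × 71.76 = 43.056 now.
Offer 34 < 43.056, so partner 2 rejects.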